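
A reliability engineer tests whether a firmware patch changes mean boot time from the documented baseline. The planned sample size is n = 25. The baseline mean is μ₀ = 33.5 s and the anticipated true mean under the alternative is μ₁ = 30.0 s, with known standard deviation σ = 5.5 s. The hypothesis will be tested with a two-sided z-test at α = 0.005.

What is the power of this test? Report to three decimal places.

Standardized effect: d = |μ₁ − μ₀| / σ = |30.0 − 33.5| / 5.5 = 0.6364
Noncentrality parameter: δ = d·√n = 0.6364 × √25 = 3.1818
Two-sided α = 0.005 → critical value z_{0.0025} = 2.807.
Power = Φ(δ − 2.807) + Φ(−δ − 2.807) = Φ(0.375) + Φ(-5.989) = 0.6461 + 0.0000 = 0.6461.

Power ≈ 0.646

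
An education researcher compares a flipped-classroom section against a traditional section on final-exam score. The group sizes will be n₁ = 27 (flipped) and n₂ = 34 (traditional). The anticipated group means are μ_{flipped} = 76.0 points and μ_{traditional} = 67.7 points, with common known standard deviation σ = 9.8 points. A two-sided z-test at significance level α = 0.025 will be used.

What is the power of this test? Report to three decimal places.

Standardized effect: d = |μ_{flipped} − μ_{traditional}| / σ = |76.0 − 67.7| / 9.8 = 0.8469
Noncentrality parameter: δ = d / √(1/n₁ + 1/n₂) = 0.8469 / √(1/27 + 1/34) = 3.2856
Two-sided α = 0.025 → critical value z_{0.0125} = 2.241.
Power = Φ(δ − 2.241) + Φ(−δ − 2.241) = Φ(1.044) + Φ(-5.527) = 0.8518 + 0.0000 = 0.8518.

Power ≈ 0.852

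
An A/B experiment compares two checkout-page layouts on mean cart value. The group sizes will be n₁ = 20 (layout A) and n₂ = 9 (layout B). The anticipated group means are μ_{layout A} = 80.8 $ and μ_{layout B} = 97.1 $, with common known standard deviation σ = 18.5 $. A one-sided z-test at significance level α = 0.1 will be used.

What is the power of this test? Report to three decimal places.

Standardized effect: d = |μ_{layout A} − μ_{layout B}| / σ = |80.8 − 97.1| / 18.5 = 0.8811
Noncentrality parameter: λ = d / √(1/n₁ + 1/n₂) = 0.8811 / √(1/20 + 1/9) = 2.1951
Critical value for a one-sided test at α = 0.1: z_α = 1.282.
Power = Φ(λ − 1.282) = Φ(0.914) = 0.8195.

Power ≈ 0.820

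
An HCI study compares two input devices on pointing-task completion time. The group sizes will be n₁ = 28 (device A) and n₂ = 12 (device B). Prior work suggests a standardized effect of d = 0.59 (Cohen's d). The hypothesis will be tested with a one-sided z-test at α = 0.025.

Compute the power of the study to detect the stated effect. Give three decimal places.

Noncentrality parameter: δ = d / √(1/n₁ + 1/n₂) = 0.59 / √(1/28 + 1/12) = 1.7100
One-sided α = 0.025 → critical value z_{0.025} = 1.960.
Power = P(Z > 1.960 − δ) = Φ(-0.250) = 0.4013.

Power ≈ 0.401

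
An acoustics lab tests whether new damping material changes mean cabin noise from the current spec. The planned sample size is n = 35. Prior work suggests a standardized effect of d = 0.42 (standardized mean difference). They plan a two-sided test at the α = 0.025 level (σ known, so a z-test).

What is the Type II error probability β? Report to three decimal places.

β ≈ 0.404

Noncentrality parameter: δ = d·√n = 0.42 × √35 = 2.4848
Critical value for a two-sided test at α = 0.025: z_{α/2} = 2.241.
Power = Φ(δ − 2.241) + Φ(−δ − 2.241) = Φ(0.243) + Φ(-4.726) = 0.5961 + 0.0000 = 0.5961.
Type II error: β = 1 − power = 1 − 0.5961 = 0.4039.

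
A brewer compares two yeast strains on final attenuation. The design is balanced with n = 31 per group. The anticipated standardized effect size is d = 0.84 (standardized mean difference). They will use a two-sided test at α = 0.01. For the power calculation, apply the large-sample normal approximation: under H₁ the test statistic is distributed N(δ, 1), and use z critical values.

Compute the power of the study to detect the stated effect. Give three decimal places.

Noncentrality parameter: δ = d·√(n/2) = 0.84 × √(31/2) = 3.3071
Two-sided α = 0.01 → critical value z_{0.005} = 2.576.
Power = Φ(δ − 2.576) + Φ(−δ − 2.576) = Φ(0.731) + Φ(-5.883) = 0.7677 + 0.0000 = 0.7677.

Power ≈ 0.768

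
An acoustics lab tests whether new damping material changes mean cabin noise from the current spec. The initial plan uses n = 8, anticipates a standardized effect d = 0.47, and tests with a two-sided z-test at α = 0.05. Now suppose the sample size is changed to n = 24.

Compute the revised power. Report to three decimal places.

With n = 24: δ = d·√n = 0.47 × √24 = 2.3025. Critical value z_{0.025} = 1.960.
Revised power = Φ(δ − 1.960) + Φ(−δ − 1.960) = Φ(0.343) + Φ(-4.262) = 0.6340 + 0.0000 = 0.6340.

Power ≈ 0.634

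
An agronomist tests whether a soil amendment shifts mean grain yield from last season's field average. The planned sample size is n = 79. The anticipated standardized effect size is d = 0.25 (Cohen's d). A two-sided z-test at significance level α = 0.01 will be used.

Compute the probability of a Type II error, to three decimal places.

Noncentrality parameter: δ = d·√n = 0.25 × √79 = 2.2220
Two-sided α = 0.01 → critical value z_{0.005} = 2.576.
Power = Φ(δ − 2.576) + Φ(−δ − 2.576) = Φ(-0.354) + Φ(-4.798) = 0.3618 + 0.0000 = 0.3618.
Type II error: β = 1 − power = 1 − 0.3618 = 0.6382.

β ≈ 0.638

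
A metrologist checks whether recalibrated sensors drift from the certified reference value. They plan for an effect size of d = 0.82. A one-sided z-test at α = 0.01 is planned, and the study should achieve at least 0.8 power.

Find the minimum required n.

For power 0.8 need Φ(δ − z_{0.01}) = 0.8, so δ = z_{0.01} + z_{0.20} = 2.326 + 0.842 = 3.168.
δ = d·√n ⇒ n = (δ/d)² = (3.168 / 0.82)² = 14.93.
Rounding up, n = 15.

n = 15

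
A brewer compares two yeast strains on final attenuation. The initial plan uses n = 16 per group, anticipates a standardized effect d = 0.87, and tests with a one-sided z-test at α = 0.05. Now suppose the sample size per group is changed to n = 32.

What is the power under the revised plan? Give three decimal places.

With n = 32 per group: δ = d·√(n/2) = 0.87 × √(32/2) = 3.4800. Critical value z_{0.05} = 1.645.
Revised power = Φ(δ − 1.645) = Φ(1.835) = 0.9668.

Power ≈ 0.967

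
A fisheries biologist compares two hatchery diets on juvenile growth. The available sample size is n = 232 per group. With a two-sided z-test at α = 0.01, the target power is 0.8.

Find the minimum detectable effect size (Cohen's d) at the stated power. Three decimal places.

d ≈ 0.317

Need Φ(δ − 2.576) = 0.8, so δ = 2.576 + 0.842 = 3.417.
(Lower-tail contribution to power is negligible for δ > 0.)
δ = d·√(n/2) ⇒ d = δ/√(n/2) = 3.417/√(232/2) = 0.3173.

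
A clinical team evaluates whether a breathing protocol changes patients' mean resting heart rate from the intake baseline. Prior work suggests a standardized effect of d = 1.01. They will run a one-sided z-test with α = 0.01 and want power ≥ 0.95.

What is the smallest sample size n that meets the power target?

n = 16

For power 0.95 need Φ(δ − z_{0.01}) = 0.95, so δ = z_{0.01} + z_{0.05} = 2.326 + 1.645 = 3.971.
δ = d·√n ⇒ n = (δ/d)² = (3.971 / 1.01)² = 15.46.
Rounding up, n = 16.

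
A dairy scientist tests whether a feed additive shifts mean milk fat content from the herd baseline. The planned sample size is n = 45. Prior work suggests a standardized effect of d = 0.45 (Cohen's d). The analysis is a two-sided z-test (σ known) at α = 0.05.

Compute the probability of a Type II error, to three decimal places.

Noncentrality parameter: δ = d·√n = 0.45 × √45 = 3.0187
Two-sided α = 0.05 → critical value z_{0.025} = 1.960.
Power = Φ(δ − 1.960) + Φ(−δ − 1.960) = Φ(1.059) + Φ(-4.979) = 0.8551 + 0.0000 = 0.8551.
Type II error: β = 1 − power = 1 − 0.8551 = 0.1449.

β ≈ 0.145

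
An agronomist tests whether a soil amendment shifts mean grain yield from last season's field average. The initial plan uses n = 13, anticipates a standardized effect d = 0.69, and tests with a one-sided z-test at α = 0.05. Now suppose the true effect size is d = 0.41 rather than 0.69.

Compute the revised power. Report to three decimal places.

With d = 0.41: δ = d·√n = 0.41 × √13 = 1.4783. Critical value z_{0.05} = 1.645.
Revised power = Φ(δ − 1.645) = Φ(-0.167) = 0.4339.

Power ≈ 0.434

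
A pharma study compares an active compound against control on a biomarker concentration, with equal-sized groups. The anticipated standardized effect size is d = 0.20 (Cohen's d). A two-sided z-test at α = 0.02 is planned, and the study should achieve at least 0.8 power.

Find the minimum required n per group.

n = 502 per group

For power 0.8 need Φ(δ − z_{0.01}) = 0.8, so δ = z_{0.01} + z_{0.20} = 2.326 + 0.842 = 3.168.
(For δ > 0 the lower-tail rejection region contributes negligibly to power, so the one-term inversion is standard.)
δ = d·√(n/2) ⇒ n = 2(δ/d)² = 2 × (3.168 / 0.20)² = 501.80.
Rounding up, n = 502 per group.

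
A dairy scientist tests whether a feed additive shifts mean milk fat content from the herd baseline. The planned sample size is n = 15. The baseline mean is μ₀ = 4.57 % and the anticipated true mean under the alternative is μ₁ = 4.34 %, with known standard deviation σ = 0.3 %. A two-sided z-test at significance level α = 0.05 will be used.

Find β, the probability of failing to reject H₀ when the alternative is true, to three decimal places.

Standardized effect: d = |μ₁ − μ₀| / σ = |4.34 − 4.57| / 0.3 = 0.7667
Noncentrality parameter: δ = d·√n = 0.7667 × √15 = 2.9693
Critical value for a two-sided test at α = 0.05: z_{α/2} = 1.960.
Power = Φ(δ − 1.960) + Φ(−δ − 1.960) = Φ(1.009) + Φ(-4.929) = 0.8436 + 0.0000 = 0.8436.
Type II error: β = 1 − power = 1 − 0.8436 = 0.1564.

β ≈ 0.156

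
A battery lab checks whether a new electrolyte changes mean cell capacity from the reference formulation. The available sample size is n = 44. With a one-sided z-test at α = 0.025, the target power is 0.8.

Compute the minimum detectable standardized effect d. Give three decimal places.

d ≈ 0.422

Need Φ(δ − 1.960) = 0.8, so δ = 1.960 + 0.842 = 2.802.
δ = d·√n ⇒ d = δ/√n = 2.802/√44 = 0.4224.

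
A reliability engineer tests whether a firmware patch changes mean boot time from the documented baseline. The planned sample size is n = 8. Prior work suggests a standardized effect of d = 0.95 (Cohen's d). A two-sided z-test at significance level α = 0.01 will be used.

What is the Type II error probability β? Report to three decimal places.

β ≈ 0.456

Noncentrality parameter: δ = d·√n = 0.95 × √8 = 2.6870
Two-sided α = 0.01 → critical value z_{0.005} = 2.576.
Power = Φ(δ − 2.576) + Φ(−δ − 2.576) = Φ(0.111) + Φ(-5.263) = 0.5443 + 0.0000 = 0.5443.
Type II error: β = 1 − power = 1 − 0.5443 = 0.4557.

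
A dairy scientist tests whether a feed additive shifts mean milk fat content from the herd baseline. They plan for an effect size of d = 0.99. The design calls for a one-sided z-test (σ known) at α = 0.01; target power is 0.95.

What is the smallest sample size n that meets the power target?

Set Φ(δ − 2.326) = 0.95; then δ − 2.326 = Φ⁻¹(0.95) = 1.645, giving δ = 3.971.
δ = d·√n ⇒ n = (δ/d)² = (3.971 / 0.99)² = 16.09.
Round up to the next whole unit.

n = 17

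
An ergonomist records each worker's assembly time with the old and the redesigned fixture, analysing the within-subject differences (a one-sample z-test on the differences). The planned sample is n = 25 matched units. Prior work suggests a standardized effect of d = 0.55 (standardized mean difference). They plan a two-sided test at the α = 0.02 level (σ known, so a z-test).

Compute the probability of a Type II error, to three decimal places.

Noncentrality parameter: δ = d·√n = 0.55 × √25 = 2.7500
Two-sided α = 0.02 → critical value z_{0.01} = 2.326.
Power = Φ(δ − 2.326) + Φ(−δ − 2.326) = Φ(0.424) + Φ(-5.076) = 0.6641 + 0.0000 = 0.6641.
Type II error: β = 1 − power = 1 − 0.6641 = 0.3359.

β ≈ 0.336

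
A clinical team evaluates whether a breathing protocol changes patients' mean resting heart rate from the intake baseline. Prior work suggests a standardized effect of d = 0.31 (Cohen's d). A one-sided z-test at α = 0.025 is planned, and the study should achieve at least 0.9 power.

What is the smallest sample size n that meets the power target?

For power 0.9 need Φ(δ − z_{0.025}) = 0.9, so δ = z_{0.025} + z_{0.10} = 1.960 + 1.282 = 3.242.
δ = d·√n ⇒ n = (δ/d)² = (3.242 / 0.31)² = 109.34.
Round up to the next whole unit.

n = 110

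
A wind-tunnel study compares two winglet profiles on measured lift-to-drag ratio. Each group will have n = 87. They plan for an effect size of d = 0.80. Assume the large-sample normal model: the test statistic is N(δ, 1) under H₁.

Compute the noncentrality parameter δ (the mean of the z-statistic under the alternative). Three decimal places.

δ = d·√(n/2) = 0.80 × √(87/2) = 5.2764

δ ≈ 5.276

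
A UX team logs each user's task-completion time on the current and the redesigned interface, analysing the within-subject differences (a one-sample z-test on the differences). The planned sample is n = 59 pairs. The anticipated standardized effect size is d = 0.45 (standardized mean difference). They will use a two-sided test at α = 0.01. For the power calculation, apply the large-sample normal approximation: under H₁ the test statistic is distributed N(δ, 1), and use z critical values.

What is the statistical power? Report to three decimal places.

Noncentrality parameter: δ = d·√n = 0.45 × √59 = 3.4565
Two-sided α = 0.01 → critical value z_{0.005} = 2.576.
Power = Φ(δ − 2.576) + Φ(−δ − 2.576) = Φ(0.881) + Φ(-6.032) = 0.8108 + 0.0000 = 0.8108.

Power ≈ 0.811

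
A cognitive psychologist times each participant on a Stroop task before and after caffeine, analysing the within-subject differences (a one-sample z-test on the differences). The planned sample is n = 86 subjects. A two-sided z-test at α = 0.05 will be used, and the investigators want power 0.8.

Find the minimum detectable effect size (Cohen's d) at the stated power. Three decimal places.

d ≈ 0.302

Required noncentrality: δ = z_{0.025} + z_{0.20} = 1.960 + 0.842 = 2.802.
(Lower-tail contribution to power is negligible for δ > 0.)
δ = d·√n ⇒ d = δ/√n = 2.802/√86 = 0.3021.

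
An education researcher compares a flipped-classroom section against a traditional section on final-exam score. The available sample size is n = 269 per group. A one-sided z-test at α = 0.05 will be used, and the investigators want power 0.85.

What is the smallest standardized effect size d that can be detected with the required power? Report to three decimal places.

d ≈ 0.231

Required noncentrality: δ = z_{0.05} + z_{0.15} = 1.645 + 1.036 = 2.681.
δ = d·√(n/2) ⇒ d = δ/√(n/2) = 2.681/√(269/2) = 0.2312.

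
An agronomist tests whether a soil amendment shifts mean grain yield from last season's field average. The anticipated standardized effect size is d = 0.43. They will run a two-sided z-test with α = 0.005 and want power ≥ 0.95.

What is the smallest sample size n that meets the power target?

For power 0.95 need Φ(δ − z_{0.0025}) = 0.95, so δ = z_{0.0025} + z_{0.05} = 2.807 + 1.645 = 4.452.
(Ignoring the negligible lower-tail rejection probability gives the usual closed-form inversion.)
δ = d·√n ⇒ n = (δ/d)² = (4.452 / 0.43)² = 107.19.
Round up to the next whole unit.

n = 108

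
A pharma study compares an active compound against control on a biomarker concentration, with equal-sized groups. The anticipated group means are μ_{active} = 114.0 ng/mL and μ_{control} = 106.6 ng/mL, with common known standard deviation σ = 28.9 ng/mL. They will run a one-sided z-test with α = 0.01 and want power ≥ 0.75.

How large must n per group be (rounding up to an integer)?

Standardized effect: d = |μ_{active} − μ_{control}| / σ = |114.0 − 106.6| / 28.9 = 0.2561
Set Φ(δ − 2.326) = 0.75; then δ − 2.326 = Φ⁻¹(0.75) = 0.674, giving δ = 3.001.
δ = d·√(n/2) ⇒ n = 2(δ/d)² = 2 × (3.001 / 0.2561)² = 274.69.
Round up to the next whole unit.

n = 275 per group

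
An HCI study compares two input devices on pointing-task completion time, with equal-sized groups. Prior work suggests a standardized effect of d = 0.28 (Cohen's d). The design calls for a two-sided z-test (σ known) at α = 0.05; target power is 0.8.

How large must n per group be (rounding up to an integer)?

For power 0.8 need Φ(δ − z_{0.025}) = 0.8, so δ = z_{0.025} + z_{0.20} = 1.960 + 0.842 = 2.802.
(The Φ(−δ − z_{α/2}) term is vanishingly small for δ > 0 and is dropped in the standard sample-size formula.)
δ = d·√(n/2) ⇒ n = 2(δ/d)² = 2 × (2.802 / 0.28)² = 200.23.
Round up to the next whole unit.

n = 201 per group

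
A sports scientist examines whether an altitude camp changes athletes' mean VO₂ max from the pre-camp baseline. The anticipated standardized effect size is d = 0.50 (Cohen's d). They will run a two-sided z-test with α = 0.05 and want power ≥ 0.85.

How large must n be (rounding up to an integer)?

Set Φ(δ − 1.960) = 0.85; then δ − 1.960 = Φ⁻¹(0.85) = 1.036, giving δ = 2.996.
(Ignoring the negligible lower-tail rejection probability gives the usual closed-form inversion.)
δ = d·√n ⇒ n = (δ/d)² = (2.996 / 0.50)² = 35.91.
Round up to the next whole unit.

n = 36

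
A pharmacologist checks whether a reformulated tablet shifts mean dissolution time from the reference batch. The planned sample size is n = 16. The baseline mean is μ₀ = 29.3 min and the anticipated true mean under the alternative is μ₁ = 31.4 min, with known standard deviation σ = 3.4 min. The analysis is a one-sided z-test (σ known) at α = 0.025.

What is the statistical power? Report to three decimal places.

Standardized effect: d = |μ₁ − μ₀| / σ = |31.4 − 29.3| / 3.4 = 0.6176
Noncentrality parameter: δ = d·√n = 0.6176 × √16 = 2.4706
One-sided α = 0.025 → critical value z_{0.025} = 1.960.
Power = P(Z > 1.960 − δ) = Φ(0.511) = 0.6952.

Power ≈ 0.695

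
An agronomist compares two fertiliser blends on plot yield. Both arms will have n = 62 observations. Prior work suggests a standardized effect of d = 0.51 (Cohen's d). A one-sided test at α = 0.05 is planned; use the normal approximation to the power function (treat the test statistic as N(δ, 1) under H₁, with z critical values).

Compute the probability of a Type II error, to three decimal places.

Noncentrality parameter: δ = d·√(n/2) = 0.51 × √(62/2) = 2.8396
One-sided α = 0.05 → critical value z_{0.05} = 1.645.
Power = Φ(δ − 1.645) = Φ(1.195) = 0.8839.
Type II error: β = 1 − power = 1 − 0.8839 = 0.1161.

β ≈ 0.116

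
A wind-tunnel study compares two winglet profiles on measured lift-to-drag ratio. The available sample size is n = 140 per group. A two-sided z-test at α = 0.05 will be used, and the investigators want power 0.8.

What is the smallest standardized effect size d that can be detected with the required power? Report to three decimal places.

d ≈ 0.335

Need Φ(δ − 1.960) = 0.8, so δ = 1.960 + 0.842 = 2.802.
(The second rejection-region term Φ(−δ − z_{α/2}) is negligible and dropped.)
δ = d·√(n/2) ⇒ d = δ/√(n/2) = 2.802/√(140/2) = 0.3349.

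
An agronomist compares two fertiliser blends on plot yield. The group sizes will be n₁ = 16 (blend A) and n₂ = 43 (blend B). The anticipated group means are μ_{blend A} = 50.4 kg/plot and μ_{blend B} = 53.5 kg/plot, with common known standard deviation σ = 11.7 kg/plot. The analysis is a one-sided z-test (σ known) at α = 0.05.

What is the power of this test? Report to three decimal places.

Power ≈ 0.230

Standardized effect: d = |μ_{blend A} − μ_{blend B}| / σ = |50.4 − 53.5| / 11.7 = 0.2650
Noncentrality parameter: λ = d / √(1/n₁ + 1/n₂) = 0.2650 / √(1/16 + 1/43) = 0.9048
One-sided α = 0.05 → critical value z_{0.05} = 1.645.
Power = Φ(λ − 1.645) = Φ(-0.740) = 0.2296.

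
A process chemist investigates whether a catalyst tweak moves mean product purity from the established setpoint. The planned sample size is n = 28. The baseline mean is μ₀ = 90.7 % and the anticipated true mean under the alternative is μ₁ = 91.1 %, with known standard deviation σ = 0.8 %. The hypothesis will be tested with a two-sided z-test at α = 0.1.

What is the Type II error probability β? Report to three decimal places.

Standardized effect: d = |μ₁ − μ₀| / σ = |91.1 − 90.7| / 0.8 = 0.5000
Noncentrality parameter: δ = d·√n = 0.5000 × √28 = 2.6458
Two-sided α = 0.1 → critical value z_{0.05} = 1.645.
Power = Φ(δ − 1.645) + Φ(−δ − 1.645) = Φ(1.001) + Φ(-4.291) = 0.8416 + 0.0000 = 0.8416.
Type II error: β = 1 − power = 1 − 0.8416 = 0.1584.

β ≈ 0.158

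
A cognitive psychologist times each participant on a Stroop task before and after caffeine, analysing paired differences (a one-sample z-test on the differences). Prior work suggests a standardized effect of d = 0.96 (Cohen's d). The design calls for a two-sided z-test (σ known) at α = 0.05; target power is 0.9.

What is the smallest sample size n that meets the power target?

For power 0.9 need Φ(δ − z_{0.025}) = 0.9, so δ = z_{0.025} + z_{0.10} = 1.960 + 1.282 = 3.242.
(The Φ(−δ − z_{α/2}) term is vanishingly small for δ > 0 and is dropped in the standard sample-size formula.)
δ = d·√n ⇒ n = (δ/d)² = (3.242 / 0.96)² = 11.40.
Rounding up, n = 12.

n = 12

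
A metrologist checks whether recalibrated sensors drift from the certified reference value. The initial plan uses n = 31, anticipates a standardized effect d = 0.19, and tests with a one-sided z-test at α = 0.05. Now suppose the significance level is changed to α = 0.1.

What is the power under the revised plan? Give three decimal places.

δ = d·√n = 0.19 × √31 = 1.0579 (unchanged). New critical value: z_{0.1} = 1.282.
Revised power = Φ(δ − 1.282) = Φ(-0.224) = 0.4115.

Power ≈ 0.412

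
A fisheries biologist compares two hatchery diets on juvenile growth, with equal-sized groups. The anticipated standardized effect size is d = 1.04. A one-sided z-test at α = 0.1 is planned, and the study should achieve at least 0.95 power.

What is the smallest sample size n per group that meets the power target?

n = 16 per group

For power 0.95 need Φ(δ − z_{0.1}) = 0.95, so δ = z_{0.1} + z_{0.05} = 1.282 + 1.645 = 2.926.
δ = d·√(n/2) ⇒ n = 2(δ/d)² = 2 × (2.926 / 1.04)² = 15.84.
Round up to the next whole unit.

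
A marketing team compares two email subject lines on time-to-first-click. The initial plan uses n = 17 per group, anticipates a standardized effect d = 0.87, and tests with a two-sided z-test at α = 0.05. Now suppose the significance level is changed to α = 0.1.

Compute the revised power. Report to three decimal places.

Power ≈ 0.814

δ = d·√(n/2) = 0.87 × √(17/2) = 2.5365 (unchanged). New critical value: z_{0.05} = 1.645.
Revised power = Φ(δ − 1.645) + Φ(−δ − 1.645) = Φ(0.892) + Φ(-4.181) = 0.8137 + 0.0000 = 0.8137.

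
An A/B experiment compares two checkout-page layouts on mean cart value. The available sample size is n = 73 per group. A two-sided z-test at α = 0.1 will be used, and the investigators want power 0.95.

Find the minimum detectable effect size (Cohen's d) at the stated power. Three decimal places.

d ≈ 0.545

Required noncentrality: δ = z_{0.05} + z_{0.05} = 1.645 + 1.645 = 3.290.
(Lower-tail contribution to power is negligible for δ > 0.)
δ = d·√(n/2) ⇒ d = δ/√(n/2) = 3.290/√(73/2) = 0.5445.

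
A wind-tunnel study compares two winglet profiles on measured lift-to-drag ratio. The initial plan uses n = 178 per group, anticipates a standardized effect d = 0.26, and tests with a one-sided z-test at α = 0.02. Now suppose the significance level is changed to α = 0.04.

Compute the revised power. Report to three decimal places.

Power ≈ 0.759

δ = d·√(n/2) = 0.26 × √(178/2) = 2.4528 (unchanged). New critical value: z_{0.04} = 1.751.
Revised power = P(Z > 1.751 − δ) = Φ(0.702) = 0.7587.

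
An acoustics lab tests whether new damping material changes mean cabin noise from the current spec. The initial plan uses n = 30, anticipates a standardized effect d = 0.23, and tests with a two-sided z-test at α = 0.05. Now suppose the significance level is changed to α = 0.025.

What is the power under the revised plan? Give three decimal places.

δ = d·√n = 0.23 × √30 = 1.2598 (unchanged). New critical value: z_{0.0125} = 2.241.
Revised power = Φ(δ − 2.241) + Φ(−δ − 2.241) = Φ(-0.982) + Φ(-3.501) = 0.1631 + 0.0002 = 0.1634.

Power ≈ 0.163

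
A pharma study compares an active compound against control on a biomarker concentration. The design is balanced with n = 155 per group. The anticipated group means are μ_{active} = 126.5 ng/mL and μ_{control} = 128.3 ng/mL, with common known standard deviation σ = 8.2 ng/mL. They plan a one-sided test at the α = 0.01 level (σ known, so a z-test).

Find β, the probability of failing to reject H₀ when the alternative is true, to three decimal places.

β ≈ 0.653

Standardized effect: d = |μ_{active} − μ_{control}| / σ = |126.5 − 128.3| / 8.2 = 0.2195
Noncentrality parameter: δ = d·√(n/2) = 0.2195 × √(155/2) = 1.9325
Critical value for a one-sided test at α = 0.01: z_α = 2.326.
Power = P(Z > 2.326 − δ) = Φ(-0.394) = 0.3468.
Type II error: β = 1 − power = 1 − 0.3468 = 0.6532.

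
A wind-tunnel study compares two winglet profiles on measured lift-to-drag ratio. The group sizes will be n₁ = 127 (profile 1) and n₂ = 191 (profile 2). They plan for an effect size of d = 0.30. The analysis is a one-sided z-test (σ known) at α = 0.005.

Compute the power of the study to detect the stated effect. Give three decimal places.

Noncentrality parameter: δ = d / √(1/n₁ + 1/n₂) = 0.30 / √(1/127 + 1/191) = 2.6202
One-sided α = 0.005 → critical value z_{0.005} = 2.576.
Power = Φ(δ − 2.576) = Φ(0.044) = 0.5177.

Power ≈ 0.518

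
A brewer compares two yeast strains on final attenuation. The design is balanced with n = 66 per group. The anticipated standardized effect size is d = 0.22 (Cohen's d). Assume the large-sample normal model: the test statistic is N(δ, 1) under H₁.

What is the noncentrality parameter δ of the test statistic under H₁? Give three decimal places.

The noncentrality parameter scales effect size by the design's sample-size factor: δ = d·√(n/2) = 0.22 × √(66/2) = 1.2638

δ ≈ 1.264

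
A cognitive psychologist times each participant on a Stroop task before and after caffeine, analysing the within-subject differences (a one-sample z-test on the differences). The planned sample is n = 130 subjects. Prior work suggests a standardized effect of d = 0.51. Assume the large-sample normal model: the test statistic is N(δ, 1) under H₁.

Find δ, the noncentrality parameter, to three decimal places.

The noncentrality parameter scales effect size by the design's sample-size factor: δ = d·√n = 0.51 × √130 = 5.8149

δ ≈ 5.815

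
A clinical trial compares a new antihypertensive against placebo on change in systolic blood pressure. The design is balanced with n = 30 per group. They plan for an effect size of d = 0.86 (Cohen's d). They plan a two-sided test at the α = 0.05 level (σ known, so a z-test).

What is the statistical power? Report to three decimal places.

Power ≈ 0.915

Noncentrality parameter: δ = d·√(n/2) = 0.86 × √(30/2) = 3.3308
Critical value for a two-sided test at α = 0.05: z_{α/2} = 1.960.
Power = Φ(δ − 1.960) + Φ(−δ − 1.960) = Φ(1.371) + Φ(-5.291) = 0.9148 + 0.0000 = 0.9148.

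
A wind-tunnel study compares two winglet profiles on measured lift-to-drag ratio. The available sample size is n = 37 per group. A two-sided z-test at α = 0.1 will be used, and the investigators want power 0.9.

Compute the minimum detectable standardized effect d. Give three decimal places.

Need Φ(δ − 1.645) = 0.9, so δ = 1.645 + 1.282 = 2.926.
(The second rejection-region term Φ(−δ − z_{α/2}) is negligible and dropped.)
δ = d·√(n/2) ⇒ d = δ/√(n/2) = 2.926/√(37/2) = 0.6804.

d ≈ 0.680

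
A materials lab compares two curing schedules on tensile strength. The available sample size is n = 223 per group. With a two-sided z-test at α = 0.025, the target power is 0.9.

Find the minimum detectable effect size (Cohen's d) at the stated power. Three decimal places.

d ≈ 0.334

Required noncentrality: δ = z_{0.0125} + z_{0.10} = 2.241 + 1.282 = 3.523.
(The second rejection-region term Φ(−δ − z_{α/2}) is negligible and dropped.)
δ = d·√(n/2) ⇒ d = δ/√(n/2) = 3.523/√(223/2) = 0.3336.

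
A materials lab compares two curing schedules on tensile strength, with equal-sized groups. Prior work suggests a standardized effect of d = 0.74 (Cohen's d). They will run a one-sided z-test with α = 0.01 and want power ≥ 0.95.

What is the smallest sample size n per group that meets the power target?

For power 0.95 need Φ(δ − z_{0.01}) = 0.95, so δ = z_{0.01} + z_{0.05} = 2.326 + 1.645 = 3.971.
δ = d·√(n/2) ⇒ n = 2(δ/d)² = 2 × (3.971 / 0.74)² = 57.60.
Rounding up, n = 58 per group.

n = 58 per group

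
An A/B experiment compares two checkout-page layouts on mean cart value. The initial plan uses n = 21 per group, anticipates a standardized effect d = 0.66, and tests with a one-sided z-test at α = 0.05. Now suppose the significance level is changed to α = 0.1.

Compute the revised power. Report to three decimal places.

δ = d·√(n/2) = 0.66 × √(21/2) = 2.1386 (unchanged). New critical value: z_{0.1} = 1.282.
Revised power = P(Z > 1.282 − δ) = Φ(0.857) = 0.8043.

Power ≈ 0.804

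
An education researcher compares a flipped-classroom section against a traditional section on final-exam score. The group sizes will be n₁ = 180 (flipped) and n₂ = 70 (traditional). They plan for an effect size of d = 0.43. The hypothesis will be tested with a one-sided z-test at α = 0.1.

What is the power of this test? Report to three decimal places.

Power ≈ 0.962

Noncentrality parameter: δ = d / √(1/n₁ + 1/n₂) = 0.43 / √(1/180 + 1/70) = 3.0527
One-sided α = 0.1 → critical value z_{0.1} = 1.282.
Power = P(Z > 1.282 − δ) = Φ(1.771) = 0.9617.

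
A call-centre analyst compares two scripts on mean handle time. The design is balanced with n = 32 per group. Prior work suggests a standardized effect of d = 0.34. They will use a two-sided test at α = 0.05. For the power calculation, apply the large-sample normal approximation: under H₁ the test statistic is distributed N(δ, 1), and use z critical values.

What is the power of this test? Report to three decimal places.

Power ≈ 0.275

Noncentrality parameter: δ = d·√(n/2) = 0.34 × √(32/2) = 1.3600
Critical value for a two-sided test at α = 0.05: z_{α/2} = 1.960.
Power = Φ(δ − 1.960) + Φ(−δ − 1.960) = Φ(-0.600) + Φ(-3.320) = 0.2743 + 0.0005 = 0.2747.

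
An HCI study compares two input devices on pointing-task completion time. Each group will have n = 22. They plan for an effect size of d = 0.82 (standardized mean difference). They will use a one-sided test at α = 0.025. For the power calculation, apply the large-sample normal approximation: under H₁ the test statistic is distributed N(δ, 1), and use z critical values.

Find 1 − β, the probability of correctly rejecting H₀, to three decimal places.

Power ≈ 0.776

Noncentrality parameter: δ = d·√(n/2) = 0.82 × √(22/2) = 2.7196
Critical value for a one-sided test at α = 0.025: z_α = 1.960.
Power = Φ(δ − 1.960) = Φ(0.760) = 0.7763.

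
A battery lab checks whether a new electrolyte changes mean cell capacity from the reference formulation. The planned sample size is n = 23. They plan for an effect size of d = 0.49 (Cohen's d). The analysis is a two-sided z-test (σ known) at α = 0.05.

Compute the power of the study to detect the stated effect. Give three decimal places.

Power ≈ 0.652

Noncentrality parameter: λ = d·√n = 0.49 × √23 = 2.3500
Two-sided α = 0.05 → critical value z_{0.025} = 1.960.
Power = Φ(λ − 1.960) + Φ(−λ − 1.960) = Φ(0.390) + Φ(-4.310) = 0.6517 + 0.0000 = 0.6517.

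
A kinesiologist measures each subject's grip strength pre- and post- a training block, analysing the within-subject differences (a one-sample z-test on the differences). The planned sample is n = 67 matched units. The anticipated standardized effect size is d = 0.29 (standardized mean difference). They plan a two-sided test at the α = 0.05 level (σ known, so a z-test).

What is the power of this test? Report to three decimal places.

Noncentrality parameter: δ = d·√n = 0.29 × √67 = 2.3738
Two-sided α = 0.05 → critical value z_{0.025} = 1.960.
Power = Φ(δ − 1.960) + Φ(−δ − 1.960) = Φ(0.414) + Φ(-4.334) = 0.6605 + 0.0000 = 0.6605.

Power ≈ 0.660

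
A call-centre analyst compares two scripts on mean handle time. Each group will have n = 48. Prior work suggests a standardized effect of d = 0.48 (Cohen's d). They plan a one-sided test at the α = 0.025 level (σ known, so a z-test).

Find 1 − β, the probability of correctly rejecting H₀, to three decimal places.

Power ≈ 0.652

Noncentrality parameter: δ = d·√(n/2) = 0.48 × √(48/2) = 2.3515
One-sided α = 0.025 → critical value z_{0.025} = 1.960.
Power = Φ(δ − 1.960) = Φ(0.392) = 0.6523.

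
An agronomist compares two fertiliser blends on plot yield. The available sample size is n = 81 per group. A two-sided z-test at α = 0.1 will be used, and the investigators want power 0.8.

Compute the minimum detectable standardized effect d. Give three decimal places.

Need Φ(δ − 1.645) = 0.8, so δ = 1.645 + 0.842 = 2.486.
(Lower-tail contribution to power is negligible for δ > 0.)
δ = d·√(n/2) ⇒ d = δ/√(n/2) = 2.486/√(81/2) = 0.3907.

d ≈ 0.391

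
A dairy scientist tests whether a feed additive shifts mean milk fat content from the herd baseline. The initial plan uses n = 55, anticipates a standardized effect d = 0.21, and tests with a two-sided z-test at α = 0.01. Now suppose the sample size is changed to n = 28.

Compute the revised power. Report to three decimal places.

With n = 28: δ = d·√n = 0.21 × √28 = 1.1112. Critical value z_{0.005} = 2.576.
Revised power = Φ(δ − 2.576) + Φ(−δ − 2.576) = Φ(-1.465) + Φ(-3.687) = 0.0715 + 0.0001 = 0.0716.

Power ≈ 0.072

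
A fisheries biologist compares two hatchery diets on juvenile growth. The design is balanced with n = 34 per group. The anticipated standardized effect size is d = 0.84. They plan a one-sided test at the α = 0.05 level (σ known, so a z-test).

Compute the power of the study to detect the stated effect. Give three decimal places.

Power ≈ 0.966

Noncentrality parameter: δ = d·√(n/2) = 0.84 × √(34/2) = 3.4634
One-sided α = 0.05 → critical value z_{0.05} = 1.645.
Power = Φ(δ − 1.645) = Φ(1.819) = 0.9655.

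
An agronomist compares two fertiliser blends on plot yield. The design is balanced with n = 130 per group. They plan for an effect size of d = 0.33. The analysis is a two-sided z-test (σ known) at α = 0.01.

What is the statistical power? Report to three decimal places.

Noncentrality parameter: δ = d·√(n/2) = 0.33 × √(130/2) = 2.6605
Two-sided α = 0.01 → critical value z_{0.005} = 2.576.
Power = Φ(δ − 2.576) + Φ(−δ − 2.576) = Φ(0.085) + Φ(-5.236) = 0.5338 + 0.0000 = 0.5338.

Power ≈ 0.534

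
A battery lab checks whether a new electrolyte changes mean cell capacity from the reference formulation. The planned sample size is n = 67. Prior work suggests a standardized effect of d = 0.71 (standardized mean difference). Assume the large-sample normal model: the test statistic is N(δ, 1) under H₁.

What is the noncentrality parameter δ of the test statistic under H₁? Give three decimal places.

The noncentrality parameter scales effect size by the design's sample-size factor: δ = d·√n = 0.71 × √67 = 5.8116

δ ≈ 5.812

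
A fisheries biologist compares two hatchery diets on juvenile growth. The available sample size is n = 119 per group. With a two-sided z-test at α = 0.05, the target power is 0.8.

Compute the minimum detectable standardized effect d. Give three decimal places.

Required noncentrality: δ = z_{0.025} + z_{0.20} = 1.960 + 0.842 = 2.802.
(The second rejection-region term Φ(−δ − z_{α/2}) is negligible and dropped.)
δ = d·√(n/2) ⇒ d = δ/√(n/2) = 2.802/√(119/2) = 0.3632.

d ≈ 0.363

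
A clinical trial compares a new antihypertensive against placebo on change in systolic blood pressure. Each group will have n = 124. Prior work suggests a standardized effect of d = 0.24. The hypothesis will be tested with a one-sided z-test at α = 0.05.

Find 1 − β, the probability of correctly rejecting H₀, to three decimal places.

Noncentrality parameter: δ = d·√(n/2) = 0.24 × √(124/2) = 1.8898
Critical value for a one-sided test at α = 0.05: z_α = 1.645.
Power = Φ(δ − 1.645) = Φ(0.245) = 0.5967.

Power ≈ 0.597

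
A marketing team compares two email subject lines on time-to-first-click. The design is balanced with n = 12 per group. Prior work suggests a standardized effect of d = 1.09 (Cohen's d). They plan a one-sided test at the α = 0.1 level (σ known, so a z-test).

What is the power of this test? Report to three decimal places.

Power ≈ 0.917

Noncentrality parameter: δ = d·√(n/2) = 1.09 × √(12/2) = 2.6699
One-sided α = 0.1 → critical value z_{0.1} = 1.282.
Power = P(Z > 1.282 − δ) = Φ(1.388) = 0.9175.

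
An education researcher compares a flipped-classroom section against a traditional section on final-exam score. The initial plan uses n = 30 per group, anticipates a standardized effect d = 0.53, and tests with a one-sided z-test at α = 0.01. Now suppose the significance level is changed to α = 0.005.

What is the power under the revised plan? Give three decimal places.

δ = d·√(n/2) = 0.53 × √(30/2) = 2.0527 (unchanged). New critical value: z_{0.005} = 2.576.
Revised power = P(Z > 2.576 − δ) = Φ(-0.523) = 0.3004.

Power ≈ 0.300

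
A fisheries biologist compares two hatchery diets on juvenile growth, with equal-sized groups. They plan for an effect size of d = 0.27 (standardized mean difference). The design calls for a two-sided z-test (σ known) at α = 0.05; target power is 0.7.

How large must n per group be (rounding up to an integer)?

Set Φ(δ − 1.960) = 0.7; then δ − 1.960 = Φ⁻¹(0.7) = 0.524, giving δ = 2.484.
(Ignoring the negligible lower-tail rejection probability gives the usual closed-form inversion.)
δ = d·√(n/2) ⇒ n = 2(δ/d)² = 2 × (2.484 / 0.27)² = 169.33.
Rounding up, n = 170 per group.

n = 170 per group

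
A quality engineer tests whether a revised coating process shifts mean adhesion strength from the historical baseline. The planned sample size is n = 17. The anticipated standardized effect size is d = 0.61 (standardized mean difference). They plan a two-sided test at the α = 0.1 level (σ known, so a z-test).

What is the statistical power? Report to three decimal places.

Power ≈ 0.808

Noncentrality parameter: δ = d·√n = 0.61 × √17 = 2.5151
Two-sided α = 0.1 → critical value z_{0.05} = 1.645.
Power = Φ(δ − 1.645) + Φ(−δ − 1.645) = Φ(0.870) + Φ(-4.160) = 0.8079 + 0.0000 = 0.8079.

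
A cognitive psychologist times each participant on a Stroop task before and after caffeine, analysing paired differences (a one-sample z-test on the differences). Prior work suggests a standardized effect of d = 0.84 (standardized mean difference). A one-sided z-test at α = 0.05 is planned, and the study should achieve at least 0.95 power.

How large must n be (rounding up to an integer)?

For power 0.95 need Φ(δ − z_{0.05}) = 0.95, so δ = z_{0.05} + z_{0.05} = 1.645 + 1.645 = 3.290.
δ = d·√n ⇒ n = (δ/d)² = (3.290 / 0.84)² = 15.34.
Round up to the next whole unit.

n = 16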